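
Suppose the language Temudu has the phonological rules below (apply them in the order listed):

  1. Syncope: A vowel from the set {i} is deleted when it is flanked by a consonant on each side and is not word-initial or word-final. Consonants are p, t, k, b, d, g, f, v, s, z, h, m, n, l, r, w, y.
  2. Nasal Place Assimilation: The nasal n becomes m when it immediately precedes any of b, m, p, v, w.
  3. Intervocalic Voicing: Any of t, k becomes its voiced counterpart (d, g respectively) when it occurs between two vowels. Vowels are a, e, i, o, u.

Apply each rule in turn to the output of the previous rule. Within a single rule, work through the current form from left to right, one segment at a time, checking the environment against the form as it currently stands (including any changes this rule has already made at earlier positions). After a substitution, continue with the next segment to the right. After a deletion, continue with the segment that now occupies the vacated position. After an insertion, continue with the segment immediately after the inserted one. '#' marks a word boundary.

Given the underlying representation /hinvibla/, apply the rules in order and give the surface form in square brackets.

[hmvbla]

1 Syncope: [hinvibla] → [hnvbla]
2 Nasal Place Assimilation: [hnvbla] → [hmvbla]
3 Intervocalic Voicing: no change — [hmvbla]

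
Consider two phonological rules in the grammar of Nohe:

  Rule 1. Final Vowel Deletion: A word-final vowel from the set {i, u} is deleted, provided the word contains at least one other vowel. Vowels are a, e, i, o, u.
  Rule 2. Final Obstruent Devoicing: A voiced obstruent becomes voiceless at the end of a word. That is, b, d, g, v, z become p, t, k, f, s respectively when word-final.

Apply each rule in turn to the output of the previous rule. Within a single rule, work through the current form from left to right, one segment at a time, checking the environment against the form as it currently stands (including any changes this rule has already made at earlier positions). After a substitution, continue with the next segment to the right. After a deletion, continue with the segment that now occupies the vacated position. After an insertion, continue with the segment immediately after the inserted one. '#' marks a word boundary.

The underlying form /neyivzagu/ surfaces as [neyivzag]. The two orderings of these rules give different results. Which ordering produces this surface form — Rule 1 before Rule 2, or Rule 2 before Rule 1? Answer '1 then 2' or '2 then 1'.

Order 1 then 2:
  1 Final Vowel Deletion: [neyivzagu] → [neyivzag]
  2 Final Obstruent Devoicing: [neyivzag] → [neyivzak]
  result: [neyivzak]
Order 2 then 1:
  2 Final Obstruent Devoicing: no change — [neyivzagu]
  1 Final Vowel Deletion: [neyivzagu] → [neyivzag]
  result: [neyivzag]

2 then 1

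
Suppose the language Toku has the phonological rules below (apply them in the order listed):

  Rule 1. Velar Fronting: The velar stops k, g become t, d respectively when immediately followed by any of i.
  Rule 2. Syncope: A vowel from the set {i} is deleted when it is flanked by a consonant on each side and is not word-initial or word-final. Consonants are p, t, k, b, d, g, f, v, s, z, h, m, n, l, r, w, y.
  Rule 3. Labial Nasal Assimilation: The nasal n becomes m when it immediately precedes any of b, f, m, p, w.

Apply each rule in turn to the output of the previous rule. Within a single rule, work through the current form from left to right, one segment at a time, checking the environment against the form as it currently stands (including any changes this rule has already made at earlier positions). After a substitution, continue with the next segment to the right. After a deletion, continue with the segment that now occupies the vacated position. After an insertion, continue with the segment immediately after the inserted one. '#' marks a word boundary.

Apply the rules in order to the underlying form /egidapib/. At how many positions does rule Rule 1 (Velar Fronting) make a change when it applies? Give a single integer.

Rule 1 Velar Fronting: [egidapib] → [edidapib]
Rule 2 Syncope: [edidapib] → [eddapb]
Rule 3 Labial Nasal Assimilation: no change — [eddapb]
Rule Rule 1 changed 1 position(s).

1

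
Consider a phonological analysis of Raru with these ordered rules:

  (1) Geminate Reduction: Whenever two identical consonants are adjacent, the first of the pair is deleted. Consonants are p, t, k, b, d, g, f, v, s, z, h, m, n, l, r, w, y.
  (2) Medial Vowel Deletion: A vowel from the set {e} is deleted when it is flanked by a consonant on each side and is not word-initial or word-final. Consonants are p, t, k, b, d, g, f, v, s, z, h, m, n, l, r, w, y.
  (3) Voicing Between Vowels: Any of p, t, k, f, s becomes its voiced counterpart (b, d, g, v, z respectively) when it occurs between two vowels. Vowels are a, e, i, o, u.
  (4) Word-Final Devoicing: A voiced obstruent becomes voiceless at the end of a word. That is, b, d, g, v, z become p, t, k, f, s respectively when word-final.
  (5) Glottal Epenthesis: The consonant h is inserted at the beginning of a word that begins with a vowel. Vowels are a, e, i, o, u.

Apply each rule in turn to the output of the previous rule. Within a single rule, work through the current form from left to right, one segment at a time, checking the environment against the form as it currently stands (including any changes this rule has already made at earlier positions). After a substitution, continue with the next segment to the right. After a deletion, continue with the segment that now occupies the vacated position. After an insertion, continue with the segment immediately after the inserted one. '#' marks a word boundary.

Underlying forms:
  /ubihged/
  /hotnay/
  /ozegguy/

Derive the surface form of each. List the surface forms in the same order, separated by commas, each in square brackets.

[hubihgt], [hotnay], [hozguy]

/ubihged/:
  (1) Geminate Reduction: no change — [ubihged]
  (2) Medial Vowel Deletion: [ubihged] → [ubihgd]
  (3) Voicing Between Vowels: no change — [ubihgd]
  (4) Word-Final Devoicing: [ubihgd] → [ubihgt]
  (5) Glottal Epenthesis: [ubihgt] → [hubihgt]
/hotnay/:
  (1) Geminate Reduction: no change — [hotnay]
  (2) Medial Vowel Deletion: no change — [hotnay]
  (3) Voicing Between Vowels: no change — [hotnay]
  (4) Word-Final Devoicing: no change — [hotnay]
  (5) Glottal Epenthesis: no change — [hotnay]
/ozegguy/:
  (1) Geminate Reduction: [ozegguy] → [ozeguy]
  (2) Medial Vowel Deletion: [ozeguy] → [ozguy]
  (3) Voicing Between Vowels: no change — [ozguy]
  (4) Word-Final Devoicing: no change — [ozguy]
  (5) Glottal Epenthesis: [ozguy] → [hozguy]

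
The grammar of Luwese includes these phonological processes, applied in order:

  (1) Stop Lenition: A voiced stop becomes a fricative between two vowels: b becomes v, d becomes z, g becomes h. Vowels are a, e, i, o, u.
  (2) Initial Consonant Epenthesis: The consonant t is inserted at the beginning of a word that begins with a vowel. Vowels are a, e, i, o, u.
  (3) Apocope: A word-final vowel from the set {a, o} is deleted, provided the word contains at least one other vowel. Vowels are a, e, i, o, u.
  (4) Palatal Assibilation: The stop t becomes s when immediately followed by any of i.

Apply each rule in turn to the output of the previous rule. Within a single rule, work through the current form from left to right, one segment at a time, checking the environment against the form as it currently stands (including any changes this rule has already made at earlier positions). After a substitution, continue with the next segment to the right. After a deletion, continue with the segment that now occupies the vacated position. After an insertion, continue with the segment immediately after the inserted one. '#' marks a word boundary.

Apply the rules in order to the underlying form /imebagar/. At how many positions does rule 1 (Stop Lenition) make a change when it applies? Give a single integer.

(1) Stop Lenition: [imebagar] → [imevahar]
(2) Initial Consonant Epenthesis: [imevahar] → [timevahar]
(3) Apocope: no change — [timevahar]
(4) Palatal Assibilation: [timevahar] → [simevahar]
Rule 1 changed 2 position(s).

2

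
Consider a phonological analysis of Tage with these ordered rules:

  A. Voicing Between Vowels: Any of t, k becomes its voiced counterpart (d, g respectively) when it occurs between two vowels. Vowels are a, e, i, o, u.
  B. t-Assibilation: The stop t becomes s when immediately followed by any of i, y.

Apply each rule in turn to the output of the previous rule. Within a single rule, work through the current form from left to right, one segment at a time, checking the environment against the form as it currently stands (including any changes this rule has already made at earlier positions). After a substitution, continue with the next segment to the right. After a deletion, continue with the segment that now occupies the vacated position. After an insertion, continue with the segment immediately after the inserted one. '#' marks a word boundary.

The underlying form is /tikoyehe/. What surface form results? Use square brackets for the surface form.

[sigoyehe]

A Voicing Between Vowels: [tikoyehe] → [tigoyehe]
B t-Assibilation: [tigoyehe] → [sigoyehe]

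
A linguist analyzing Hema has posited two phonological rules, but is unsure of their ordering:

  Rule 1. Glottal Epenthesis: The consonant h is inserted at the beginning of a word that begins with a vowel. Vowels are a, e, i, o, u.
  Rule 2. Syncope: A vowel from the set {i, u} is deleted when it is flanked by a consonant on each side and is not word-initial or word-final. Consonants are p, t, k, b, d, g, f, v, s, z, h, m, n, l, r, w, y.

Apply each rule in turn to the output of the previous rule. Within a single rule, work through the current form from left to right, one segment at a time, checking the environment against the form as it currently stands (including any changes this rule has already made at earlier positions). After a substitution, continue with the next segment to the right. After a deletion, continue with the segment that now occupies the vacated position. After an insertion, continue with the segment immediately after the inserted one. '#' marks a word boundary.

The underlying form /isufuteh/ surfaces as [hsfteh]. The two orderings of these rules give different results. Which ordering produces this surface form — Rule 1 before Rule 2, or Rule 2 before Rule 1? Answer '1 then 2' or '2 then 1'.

Order 1 then 2:
  1 Glottal Epenthesis: [isufuteh] → [hisufuteh]
  2 Syncope: [hisufuteh] → [hsfteh]
  result: [hsfteh]
Order 2 then 1:
  2 Syncope: [isufuteh] → [isfteh]
  1 Glottal Epenthesis: [isfteh] → [hisfteh]
  result: [hisfteh]

1 then 2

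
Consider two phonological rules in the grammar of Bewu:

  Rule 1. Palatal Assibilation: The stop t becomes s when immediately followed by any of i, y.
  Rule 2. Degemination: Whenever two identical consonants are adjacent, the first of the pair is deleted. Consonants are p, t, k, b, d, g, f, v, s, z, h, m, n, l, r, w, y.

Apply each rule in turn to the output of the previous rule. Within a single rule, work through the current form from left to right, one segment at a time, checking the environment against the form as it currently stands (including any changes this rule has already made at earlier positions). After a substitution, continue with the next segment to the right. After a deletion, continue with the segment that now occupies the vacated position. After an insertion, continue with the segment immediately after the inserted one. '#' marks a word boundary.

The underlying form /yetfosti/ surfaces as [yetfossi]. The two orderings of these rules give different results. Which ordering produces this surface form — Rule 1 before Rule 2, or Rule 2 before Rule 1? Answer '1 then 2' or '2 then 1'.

Order 1 then 2:
  1 Palatal Assibilation: [yetfosti] → [yetfossi]
  2 Degemination: [yetfossi] → [yetfosi]
  result: [yetfosi]
Order 2 then 1:
  2 Degemination: no change — [yetfosti]
  1 Palatal Assibilation: [yetfosti] → [yetfossi]
  result: [yetfossi]

2 then 1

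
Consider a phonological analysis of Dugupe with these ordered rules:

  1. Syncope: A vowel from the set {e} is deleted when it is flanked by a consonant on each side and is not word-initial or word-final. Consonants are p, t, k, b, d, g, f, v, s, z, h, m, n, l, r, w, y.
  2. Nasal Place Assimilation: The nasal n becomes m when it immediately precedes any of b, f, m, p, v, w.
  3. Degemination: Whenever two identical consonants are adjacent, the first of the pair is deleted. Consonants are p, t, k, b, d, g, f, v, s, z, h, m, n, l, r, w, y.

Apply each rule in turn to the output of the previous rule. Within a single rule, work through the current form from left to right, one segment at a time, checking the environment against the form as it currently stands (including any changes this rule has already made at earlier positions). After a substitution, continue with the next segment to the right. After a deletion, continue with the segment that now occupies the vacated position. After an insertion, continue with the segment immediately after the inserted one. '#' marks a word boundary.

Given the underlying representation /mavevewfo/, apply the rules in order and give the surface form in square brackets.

1 Syncope: [mavevewfo] → [mavvwfo]
2 Nasal Place Assimilation: no change — [mavvwfo]
3 Degemination: [mavvwfo] → [mavwfo]

[mavwfo]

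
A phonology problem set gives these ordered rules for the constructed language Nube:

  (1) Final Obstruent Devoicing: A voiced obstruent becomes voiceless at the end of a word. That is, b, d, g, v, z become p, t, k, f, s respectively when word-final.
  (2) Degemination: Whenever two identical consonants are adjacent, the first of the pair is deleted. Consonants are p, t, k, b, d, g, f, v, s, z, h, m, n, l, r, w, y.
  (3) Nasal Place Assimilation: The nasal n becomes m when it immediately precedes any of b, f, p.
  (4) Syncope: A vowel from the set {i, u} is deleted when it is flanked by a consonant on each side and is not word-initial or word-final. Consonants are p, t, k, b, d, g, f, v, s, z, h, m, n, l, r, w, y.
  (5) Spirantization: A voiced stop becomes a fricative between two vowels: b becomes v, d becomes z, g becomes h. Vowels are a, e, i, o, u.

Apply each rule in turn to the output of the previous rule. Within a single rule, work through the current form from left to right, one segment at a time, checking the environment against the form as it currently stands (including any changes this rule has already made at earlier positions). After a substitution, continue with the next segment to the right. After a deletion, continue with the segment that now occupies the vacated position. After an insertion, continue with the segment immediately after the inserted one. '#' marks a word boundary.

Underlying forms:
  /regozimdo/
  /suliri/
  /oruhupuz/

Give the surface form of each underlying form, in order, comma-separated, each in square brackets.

/regozimdo/:
  (1) Final Obstruent Devoicing: no change — [regozimdo]
  (2) Degemination: no change — [regozimdo]
  (3) Nasal Place Assimilation: no change — [regozimdo]
  (4) Syncope: [regozimdo] → [regozmdo]
  (5) Spirantization: [regozmdo] → [rehozmdo]
/suliri/:
  (1) Final Obstruent Devoicing: no change — [suliri]
  (2) Degemination: no change — [suliri]
  (3) Nasal Place Assimilation: no change — [suliri]
  (4) Syncope: [suliri] → [slri]
  (5) Spirantization: no change — [slri]
/oruhupuz/:
  (1) Final Obstruent Devoicing: [oruhupuz] → [oruhupus]
  (2) Degemination: no change — [oruhupus]
  (3) Nasal Place Assimilation: no change — [oruhupus]
  (4) Syncope: [oruhupus] → [orhps]
  (5) Spirantization: no change — [orhps]

[rehozmdo], [slri], [orhps]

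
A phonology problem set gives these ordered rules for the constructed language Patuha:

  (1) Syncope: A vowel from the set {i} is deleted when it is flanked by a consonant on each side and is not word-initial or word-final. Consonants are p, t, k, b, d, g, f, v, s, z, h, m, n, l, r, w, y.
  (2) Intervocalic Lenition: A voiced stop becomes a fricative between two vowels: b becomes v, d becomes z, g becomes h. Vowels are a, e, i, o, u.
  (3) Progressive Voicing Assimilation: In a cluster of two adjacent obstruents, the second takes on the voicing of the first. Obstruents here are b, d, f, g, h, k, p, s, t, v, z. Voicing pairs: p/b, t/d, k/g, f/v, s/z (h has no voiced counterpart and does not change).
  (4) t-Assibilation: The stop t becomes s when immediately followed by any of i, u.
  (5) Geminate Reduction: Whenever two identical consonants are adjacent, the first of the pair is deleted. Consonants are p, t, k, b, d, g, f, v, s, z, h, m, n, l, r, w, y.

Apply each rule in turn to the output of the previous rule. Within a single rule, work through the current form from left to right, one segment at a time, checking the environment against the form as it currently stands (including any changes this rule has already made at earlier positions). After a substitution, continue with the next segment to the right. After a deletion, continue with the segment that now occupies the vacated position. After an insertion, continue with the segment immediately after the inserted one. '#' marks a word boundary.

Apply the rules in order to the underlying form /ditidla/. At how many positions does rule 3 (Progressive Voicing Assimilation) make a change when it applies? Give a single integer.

(1) Syncope: [ditidla] → [dtdla]
(2) Intervocalic Lenition: no change — [dtdla]
(3) Progressive Voicing Assimilation: [dtdla] → [dddla]
(4) t-Assibilation: no change — [dddla]
(5) Geminate Reduction: [dddla] → [dla]
Rule 3 changed 1 position(s).

1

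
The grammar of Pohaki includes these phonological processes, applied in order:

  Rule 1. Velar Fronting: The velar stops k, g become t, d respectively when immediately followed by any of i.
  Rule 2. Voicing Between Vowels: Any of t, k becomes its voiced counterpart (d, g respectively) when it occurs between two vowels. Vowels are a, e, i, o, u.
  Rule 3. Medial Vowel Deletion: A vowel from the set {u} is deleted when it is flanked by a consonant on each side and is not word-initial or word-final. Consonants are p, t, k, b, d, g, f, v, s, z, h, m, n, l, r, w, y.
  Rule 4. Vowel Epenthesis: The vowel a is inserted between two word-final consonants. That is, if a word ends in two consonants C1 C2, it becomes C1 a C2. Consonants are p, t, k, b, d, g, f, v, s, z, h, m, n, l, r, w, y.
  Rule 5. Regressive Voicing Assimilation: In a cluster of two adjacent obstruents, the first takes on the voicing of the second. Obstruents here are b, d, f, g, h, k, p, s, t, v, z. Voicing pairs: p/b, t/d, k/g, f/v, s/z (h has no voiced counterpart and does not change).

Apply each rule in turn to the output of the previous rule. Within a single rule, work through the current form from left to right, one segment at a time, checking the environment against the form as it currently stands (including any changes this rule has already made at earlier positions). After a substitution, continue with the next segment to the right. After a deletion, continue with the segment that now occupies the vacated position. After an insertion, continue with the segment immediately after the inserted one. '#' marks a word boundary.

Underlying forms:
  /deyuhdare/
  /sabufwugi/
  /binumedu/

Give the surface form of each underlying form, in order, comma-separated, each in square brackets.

[deyhdare], [sapfwdi], [binmedu]

/deyuhdare/:
  Rule 1 Velar Fronting: no change — [deyuhdare]
  Rule 2 Voicing Between Vowels: no change — [deyuhdare]
  Rule 3 Medial Vowel Deletion: [deyuhdare] → [deyhdare]
  Rule 4 Vowel Epenthesis: no change — [deyhdare]
  Rule 5 Regressive Voicing Assimilation: no change — [deyhdare]
/sabufwugi/:
  Rule 1 Velar Fronting: [sabufwugi] → [sabufwudi]
  Rule 2 Voicing Between Vowels: no change — [sabufwudi]
  Rule 3 Medial Vowel Deletion: [sabufwudi] → [sabfwdi]
  Rule 4 Vowel Epenthesis: no change — [sabfwdi]
  Rule 5 Regressive Voicing Assimilation: [sabfwdi] → [sapfwdi]
/binumedu/:
  Rule 1 Velar Fronting: no change — [binumedu]
  Rule 2 Voicing Between Vowels: no change — [binumedu]
  Rule 3 Medial Vowel Deletion: [binumedu] → [binmedu]
  Rule 4 Vowel Epenthesis: no change — [binmedu]
  Rule 5 Regressive Voicing Assimilation: no change — [binmedu]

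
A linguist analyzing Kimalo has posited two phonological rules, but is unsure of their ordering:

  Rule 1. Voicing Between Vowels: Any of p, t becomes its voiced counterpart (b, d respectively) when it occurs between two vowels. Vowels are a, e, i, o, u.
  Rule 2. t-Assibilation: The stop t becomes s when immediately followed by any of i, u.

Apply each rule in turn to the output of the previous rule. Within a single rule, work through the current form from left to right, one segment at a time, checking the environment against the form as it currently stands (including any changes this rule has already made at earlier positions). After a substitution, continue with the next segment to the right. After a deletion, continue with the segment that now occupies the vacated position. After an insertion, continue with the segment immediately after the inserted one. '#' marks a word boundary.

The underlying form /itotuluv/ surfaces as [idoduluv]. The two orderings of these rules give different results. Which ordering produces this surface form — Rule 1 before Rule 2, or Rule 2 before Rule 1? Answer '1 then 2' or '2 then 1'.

Order 1 then 2:
  1 Voicing Between Vowels: [itotuluv] → [idoduluv]
  2 t-Assibilation: no change — [idoduluv]
  result: [idoduluv]
Order 2 then 1:
  2 t-Assibilation: [itotuluv] → [itosuluv]
  1 Voicing Between Vowels: [itosuluv] → [idosuluv]
  result: [idosuluv]

1 then 2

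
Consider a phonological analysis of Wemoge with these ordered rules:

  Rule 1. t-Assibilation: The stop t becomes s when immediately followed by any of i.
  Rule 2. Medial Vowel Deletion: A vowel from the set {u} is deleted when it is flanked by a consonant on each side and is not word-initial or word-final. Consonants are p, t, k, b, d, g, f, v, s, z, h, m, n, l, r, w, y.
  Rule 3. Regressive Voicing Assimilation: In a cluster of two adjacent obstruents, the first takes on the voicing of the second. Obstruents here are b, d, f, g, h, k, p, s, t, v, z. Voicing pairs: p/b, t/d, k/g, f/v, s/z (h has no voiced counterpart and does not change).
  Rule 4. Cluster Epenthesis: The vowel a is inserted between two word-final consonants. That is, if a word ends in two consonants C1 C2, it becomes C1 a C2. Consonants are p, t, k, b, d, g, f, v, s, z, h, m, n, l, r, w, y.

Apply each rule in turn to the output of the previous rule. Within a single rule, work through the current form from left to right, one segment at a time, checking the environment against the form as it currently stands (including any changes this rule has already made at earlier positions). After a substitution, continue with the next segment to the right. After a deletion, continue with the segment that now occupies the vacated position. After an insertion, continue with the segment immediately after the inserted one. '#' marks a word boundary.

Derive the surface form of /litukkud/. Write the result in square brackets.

[litkgad]

Rule 1 t-Assibilation: no change — [litukkud]
Rule 2 Medial Vowel Deletion: [litukkud] → [litkkd]
Rule 3 Regressive Voicing Assimilation: [litkkd] → [litkgd]
Rule 4 Cluster Epenthesis: [litkgd] → [litkgad]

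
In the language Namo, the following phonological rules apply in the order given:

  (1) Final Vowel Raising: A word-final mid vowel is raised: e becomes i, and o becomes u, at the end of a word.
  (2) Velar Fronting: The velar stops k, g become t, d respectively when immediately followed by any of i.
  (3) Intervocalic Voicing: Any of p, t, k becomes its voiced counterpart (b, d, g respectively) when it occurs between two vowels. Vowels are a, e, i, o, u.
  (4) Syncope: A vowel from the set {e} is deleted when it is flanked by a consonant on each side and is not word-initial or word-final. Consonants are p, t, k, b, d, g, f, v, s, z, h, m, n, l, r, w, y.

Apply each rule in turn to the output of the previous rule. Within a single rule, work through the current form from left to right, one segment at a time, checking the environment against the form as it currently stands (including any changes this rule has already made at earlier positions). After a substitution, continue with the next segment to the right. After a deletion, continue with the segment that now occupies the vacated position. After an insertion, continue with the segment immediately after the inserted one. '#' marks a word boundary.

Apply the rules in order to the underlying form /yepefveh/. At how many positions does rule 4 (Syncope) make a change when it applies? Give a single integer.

(1) Final Vowel Raising: no change — [yepefveh]
(2) Velar Fronting: no change — [yepefveh]
(3) Intervocalic Voicing: [yepefveh] → [yebefveh]
(4) Syncope: [yebefveh] → [ybfvh]
Rule 4 changed 3 position(s).

3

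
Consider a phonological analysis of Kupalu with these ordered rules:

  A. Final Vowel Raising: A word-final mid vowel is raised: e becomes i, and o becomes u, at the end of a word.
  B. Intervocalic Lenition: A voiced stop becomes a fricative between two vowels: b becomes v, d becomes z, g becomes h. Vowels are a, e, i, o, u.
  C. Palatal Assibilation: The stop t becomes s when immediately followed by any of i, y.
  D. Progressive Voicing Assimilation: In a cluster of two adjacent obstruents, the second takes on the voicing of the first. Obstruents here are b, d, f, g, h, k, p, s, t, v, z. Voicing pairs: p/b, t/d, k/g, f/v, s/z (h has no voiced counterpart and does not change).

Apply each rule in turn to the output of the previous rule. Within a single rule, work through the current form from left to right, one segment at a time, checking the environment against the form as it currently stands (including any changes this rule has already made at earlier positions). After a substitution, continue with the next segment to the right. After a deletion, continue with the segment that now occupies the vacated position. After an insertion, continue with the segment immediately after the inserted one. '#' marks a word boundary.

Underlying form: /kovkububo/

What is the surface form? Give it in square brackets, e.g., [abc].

A Final Vowel Raising: [kovkububo] → [kovkububu]
B Intervocalic Lenition: [kovkububu] → [kovkuvuvu]
C Palatal Assibilation: no change — [kovkuvuvu]
D Progressive Voicing Assimilation: [kovkuvuvu] → [kovguvuvu]

[kovguvuvu]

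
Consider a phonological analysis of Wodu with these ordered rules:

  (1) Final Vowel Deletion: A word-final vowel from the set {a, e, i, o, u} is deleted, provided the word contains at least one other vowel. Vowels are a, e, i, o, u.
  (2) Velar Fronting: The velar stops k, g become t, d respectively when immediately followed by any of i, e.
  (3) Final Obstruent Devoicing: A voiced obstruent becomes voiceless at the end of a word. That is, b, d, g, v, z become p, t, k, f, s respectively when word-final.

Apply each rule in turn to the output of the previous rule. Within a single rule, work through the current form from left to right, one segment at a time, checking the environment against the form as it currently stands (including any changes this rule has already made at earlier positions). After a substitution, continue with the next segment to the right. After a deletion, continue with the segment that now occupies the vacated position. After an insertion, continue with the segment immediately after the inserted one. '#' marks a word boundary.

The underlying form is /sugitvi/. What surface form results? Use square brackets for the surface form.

[suditf]

(1) Final Vowel Deletion: [sugitvi] → [sugitv]
(2) Velar Fronting: [sugitv] → [suditv]
(3) Final Obstruent Devoicing: [suditv] → [suditf]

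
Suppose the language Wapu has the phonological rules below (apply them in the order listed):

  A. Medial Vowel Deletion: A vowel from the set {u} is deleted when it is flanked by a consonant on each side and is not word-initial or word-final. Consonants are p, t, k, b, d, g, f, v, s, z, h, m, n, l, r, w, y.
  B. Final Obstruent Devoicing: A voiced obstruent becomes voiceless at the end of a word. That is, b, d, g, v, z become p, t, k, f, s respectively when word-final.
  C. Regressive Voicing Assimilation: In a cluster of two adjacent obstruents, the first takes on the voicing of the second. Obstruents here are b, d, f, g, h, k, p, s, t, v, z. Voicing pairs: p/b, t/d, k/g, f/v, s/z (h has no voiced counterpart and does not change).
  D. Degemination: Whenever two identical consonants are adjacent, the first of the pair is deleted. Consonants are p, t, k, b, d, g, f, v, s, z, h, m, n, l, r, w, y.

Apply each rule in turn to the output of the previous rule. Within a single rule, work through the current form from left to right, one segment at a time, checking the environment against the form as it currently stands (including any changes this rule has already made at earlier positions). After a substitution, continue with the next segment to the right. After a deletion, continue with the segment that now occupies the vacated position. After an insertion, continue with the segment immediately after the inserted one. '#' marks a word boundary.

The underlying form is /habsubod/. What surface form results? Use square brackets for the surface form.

A Medial Vowel Deletion: [habsubod] → [habsbod]
B Final Obstruent Devoicing: [habsbod] → [habsbot]
C Regressive Voicing Assimilation: [habsbot] → [hapzbot]
D Degemination: no change — [hapzbot]

[hapzbot]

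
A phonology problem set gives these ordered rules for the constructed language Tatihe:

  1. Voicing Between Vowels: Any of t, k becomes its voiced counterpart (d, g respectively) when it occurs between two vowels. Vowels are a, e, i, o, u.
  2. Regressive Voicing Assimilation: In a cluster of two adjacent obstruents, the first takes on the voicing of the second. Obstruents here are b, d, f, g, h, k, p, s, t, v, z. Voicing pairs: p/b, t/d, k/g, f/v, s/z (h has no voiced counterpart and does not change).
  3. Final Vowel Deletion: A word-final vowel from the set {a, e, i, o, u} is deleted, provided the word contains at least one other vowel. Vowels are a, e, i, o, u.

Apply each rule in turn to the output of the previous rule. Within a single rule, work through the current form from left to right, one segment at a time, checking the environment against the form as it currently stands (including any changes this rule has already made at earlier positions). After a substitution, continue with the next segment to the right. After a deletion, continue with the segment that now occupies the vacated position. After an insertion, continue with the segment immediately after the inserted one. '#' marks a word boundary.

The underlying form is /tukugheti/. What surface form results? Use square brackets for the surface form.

1 Voicing Between Vowels: [tukugheti] → [tugughedi]
2 Regressive Voicing Assimilation: [tugughedi] → [tugukhedi]
3 Final Vowel Deletion: [tugukhedi] → [tugukhed]

[tugukhed]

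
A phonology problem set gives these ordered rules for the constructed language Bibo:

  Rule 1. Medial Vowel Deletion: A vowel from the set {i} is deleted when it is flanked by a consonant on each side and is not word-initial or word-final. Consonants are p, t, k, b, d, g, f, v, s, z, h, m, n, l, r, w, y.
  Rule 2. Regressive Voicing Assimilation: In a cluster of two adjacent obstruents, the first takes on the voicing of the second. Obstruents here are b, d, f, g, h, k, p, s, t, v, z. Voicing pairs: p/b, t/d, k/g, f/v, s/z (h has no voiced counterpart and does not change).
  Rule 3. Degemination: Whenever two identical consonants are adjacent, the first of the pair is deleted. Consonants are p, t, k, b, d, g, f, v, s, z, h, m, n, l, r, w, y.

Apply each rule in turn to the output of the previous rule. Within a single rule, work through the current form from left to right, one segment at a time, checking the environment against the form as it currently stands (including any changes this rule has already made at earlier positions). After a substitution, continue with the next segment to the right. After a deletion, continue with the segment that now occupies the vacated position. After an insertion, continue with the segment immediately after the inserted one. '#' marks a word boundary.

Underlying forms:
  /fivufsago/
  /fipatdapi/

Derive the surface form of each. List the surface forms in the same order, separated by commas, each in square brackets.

[vufsago], [fpadapi]

/fivufsago/:
  Rule 1 Medial Vowel Deletion: [fivufsago] → [fvufsago]
  Rule 2 Regressive Voicing Assimilation: [fvufsago] → [vvufsago]
  Rule 3 Degemination: [vvufsago] → [vufsago]
/fipatdapi/:
  Rule 1 Medial Vowel Deletion: [fipatdapi] → [fpatdapi]
  Rule 2 Regressive Voicing Assimilation: [fpatdapi] → [fpaddapi]
  Rule 3 Degemination: [fpaddapi] → [fpadapi]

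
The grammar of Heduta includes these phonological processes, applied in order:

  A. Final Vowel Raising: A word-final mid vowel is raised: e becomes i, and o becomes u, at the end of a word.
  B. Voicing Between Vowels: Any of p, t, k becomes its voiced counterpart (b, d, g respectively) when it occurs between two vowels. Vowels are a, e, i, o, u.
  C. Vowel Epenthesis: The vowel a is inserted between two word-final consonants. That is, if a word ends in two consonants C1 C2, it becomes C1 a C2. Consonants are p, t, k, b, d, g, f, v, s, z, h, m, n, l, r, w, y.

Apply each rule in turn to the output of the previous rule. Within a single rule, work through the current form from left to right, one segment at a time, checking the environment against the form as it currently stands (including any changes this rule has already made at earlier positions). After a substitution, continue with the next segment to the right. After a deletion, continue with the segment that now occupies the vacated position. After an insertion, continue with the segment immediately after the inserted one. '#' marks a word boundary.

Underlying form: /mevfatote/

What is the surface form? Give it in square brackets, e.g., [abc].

[mevfadodi]

A Final Vowel Raising: [mevfatote] → [mevfatoti]
B Voicing Between Vowels: [mevfatoti] → [mevfadodi]
C Vowel Epenthesis: no change — [mevfadodi]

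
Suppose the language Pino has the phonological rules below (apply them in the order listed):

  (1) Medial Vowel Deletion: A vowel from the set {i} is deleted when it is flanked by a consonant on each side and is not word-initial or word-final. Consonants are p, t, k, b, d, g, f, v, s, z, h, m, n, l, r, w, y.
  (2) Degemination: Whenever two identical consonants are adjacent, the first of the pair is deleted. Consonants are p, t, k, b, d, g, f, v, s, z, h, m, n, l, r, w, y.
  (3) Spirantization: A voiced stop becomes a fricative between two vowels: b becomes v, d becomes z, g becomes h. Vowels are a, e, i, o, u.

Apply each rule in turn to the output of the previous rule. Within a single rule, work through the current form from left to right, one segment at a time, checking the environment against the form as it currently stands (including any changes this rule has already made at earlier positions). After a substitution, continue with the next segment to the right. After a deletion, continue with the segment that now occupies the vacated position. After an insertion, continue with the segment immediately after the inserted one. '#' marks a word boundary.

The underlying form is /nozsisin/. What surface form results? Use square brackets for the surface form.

(1) Medial Vowel Deletion: [nozsisin] → [nozssn]
(2) Degemination: [nozssn] → [nozsn]
(3) Spirantization: no change — [nozsn]

[nozsn]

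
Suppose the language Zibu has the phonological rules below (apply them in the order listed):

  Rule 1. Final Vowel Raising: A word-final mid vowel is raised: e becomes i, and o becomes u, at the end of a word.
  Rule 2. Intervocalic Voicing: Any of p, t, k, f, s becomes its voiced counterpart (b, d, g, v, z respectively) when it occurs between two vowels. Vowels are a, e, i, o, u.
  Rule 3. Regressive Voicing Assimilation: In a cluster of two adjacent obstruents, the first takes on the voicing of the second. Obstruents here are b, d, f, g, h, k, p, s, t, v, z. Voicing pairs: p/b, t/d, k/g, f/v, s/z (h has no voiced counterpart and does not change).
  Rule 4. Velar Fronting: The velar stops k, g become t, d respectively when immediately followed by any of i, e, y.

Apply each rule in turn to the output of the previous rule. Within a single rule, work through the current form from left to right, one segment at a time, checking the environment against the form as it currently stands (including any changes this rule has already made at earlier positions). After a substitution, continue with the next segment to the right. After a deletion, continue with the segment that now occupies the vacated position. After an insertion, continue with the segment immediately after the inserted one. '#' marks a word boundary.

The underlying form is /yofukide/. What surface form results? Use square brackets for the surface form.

[yovudidi]

Rule 1 Final Vowel Raising: [yofukide] → [yofukidi]
Rule 2 Intervocalic Voicing: [yofukidi] → [yovugidi]
Rule 3 Regressive Voicing Assimilation: no change — [yovugidi]
Rule 4 Velar Fronting: [yovugidi] → [yovudidi]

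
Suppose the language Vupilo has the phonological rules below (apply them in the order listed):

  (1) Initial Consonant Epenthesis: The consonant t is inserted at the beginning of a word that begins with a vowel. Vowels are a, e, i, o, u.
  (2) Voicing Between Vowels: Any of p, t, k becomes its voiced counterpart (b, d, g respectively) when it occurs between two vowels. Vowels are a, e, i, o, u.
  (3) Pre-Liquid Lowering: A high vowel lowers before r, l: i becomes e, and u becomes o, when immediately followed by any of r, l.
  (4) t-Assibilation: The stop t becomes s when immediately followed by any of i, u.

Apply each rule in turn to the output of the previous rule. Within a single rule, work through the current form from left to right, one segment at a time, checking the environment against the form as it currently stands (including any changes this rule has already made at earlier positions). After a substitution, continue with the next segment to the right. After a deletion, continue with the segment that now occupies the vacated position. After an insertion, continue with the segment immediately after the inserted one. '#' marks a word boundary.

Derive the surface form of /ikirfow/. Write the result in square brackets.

[sigerfow]

(1) Initial Consonant Epenthesis: [ikirfow] → [tikirfow]
(2) Voicing Between Vowels: [tikirfow] → [tigirfow]
(3) Pre-Liquid Lowering: [tigirfow] → [tigerfow]
(4) t-Assibilation: [tigerfow] → [sigerfow]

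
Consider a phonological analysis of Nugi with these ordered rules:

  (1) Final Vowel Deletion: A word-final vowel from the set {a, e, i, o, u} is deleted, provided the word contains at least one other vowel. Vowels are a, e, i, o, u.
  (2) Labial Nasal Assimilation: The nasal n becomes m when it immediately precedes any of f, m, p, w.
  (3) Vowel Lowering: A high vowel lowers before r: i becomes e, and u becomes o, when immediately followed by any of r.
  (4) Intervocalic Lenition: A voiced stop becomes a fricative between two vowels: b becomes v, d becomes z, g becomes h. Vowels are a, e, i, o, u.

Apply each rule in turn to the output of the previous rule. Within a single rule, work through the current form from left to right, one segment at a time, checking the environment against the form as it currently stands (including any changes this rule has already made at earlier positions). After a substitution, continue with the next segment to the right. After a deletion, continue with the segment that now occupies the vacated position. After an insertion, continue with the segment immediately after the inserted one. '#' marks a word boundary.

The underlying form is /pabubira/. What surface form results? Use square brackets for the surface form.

[pavuver]

(1) Final Vowel Deletion: [pabubira] → [pabubir]
(2) Labial Nasal Assimilation: no change — [pabubir]
(3) Vowel Lowering: [pabubir] → [pabuber]
(4) Intervocalic Lenition: [pabuber] → [pavuver]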